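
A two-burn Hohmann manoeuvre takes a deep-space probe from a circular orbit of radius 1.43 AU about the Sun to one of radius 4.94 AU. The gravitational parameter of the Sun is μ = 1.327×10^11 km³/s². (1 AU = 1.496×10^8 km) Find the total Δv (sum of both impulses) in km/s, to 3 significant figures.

In km: r₁ = 1.43 × 1.496×10^8 = 2.13928×10^8 km; r₂ = 4.94 × 1.496×10^8 = 7.39024×10^8 km.
Semi-major axis of the transfer orbit: a_t = (2.13928×10^8 + 7.39024×10^8)/2 = 4.76476×10^8 km.
At r₁ the circular-orbit speed is v₁ = √(μ/r₁) = 24.906 km/s.
Transfer-orbit speed at r₁ (vis-viva equation): v_p = √[μ(2/r₁ − 1/a_t)] = 31.018 km/s.
First burn Δv₁ = |v_p − v₁| = 6.112 km/s.
At r₂, v₂ = √(μ/r₂) = 13.40 km/s.
Transfer-orbit speed at r₂: v_a = √[μ(2/r₂ − 1/a_t)] = 8.979 km/s.
Second burn Δv₂ = |v₂ − v_a| = 4.421 km/s.
Total Δv = Δv₁ + Δv₂ = 10.53 km/s.

Δv = 10.5 km/s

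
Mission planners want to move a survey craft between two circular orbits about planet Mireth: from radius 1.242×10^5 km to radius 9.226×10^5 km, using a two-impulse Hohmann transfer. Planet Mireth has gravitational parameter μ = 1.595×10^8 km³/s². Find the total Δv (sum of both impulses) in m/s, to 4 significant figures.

Transfer-ellipse semi-major axis a_t = (r₁ + r₂)/2 = (1.242×10^5 + 9.226×10^5)/2 = 5.234×10^5 km.
At r₁ the circular-orbit speed is v₁ = √(μ/r₁) = 35.836 km/s.
Transfer-orbit speed at r₁ (vis-viva equation): v_p = √[μ(2/r₁ − 1/a_t)] = 47.578 km/s.
First burn Δv₁ = |v_p − v₁| = 11.742 km/s.
At r₂, v₂ = √(μ/r₂) = 13.1484 km/s.
Transfer-orbit speed at r₂: v_a = √[μ(2/r₂ − 1/a_t)] = 6.40498 km/s.
Second burn Δv₂ = |v₂ − v_a| = 6.7434 km/s.
Total Δv = Δv₁ + Δv₂ = 18.49 km/s.

Δv = 18490 m/s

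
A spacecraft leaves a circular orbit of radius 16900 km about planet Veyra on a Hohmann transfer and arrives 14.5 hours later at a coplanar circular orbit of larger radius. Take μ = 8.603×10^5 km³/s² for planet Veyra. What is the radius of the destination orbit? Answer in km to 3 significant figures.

Transfer time t = 14.5 hours = 52200 s, and t = π√(a_t³/μ).
So a_t = (μ t²/π²)^(1/3) = (8.603×10^5 × (52200)² / π²)^(1/3) = 61929 km.
Since a_t = (r₁ + r₂)/2, r₂ = 2a_t − r₁ = 2×61929 − 16900 = 1.06958×10^5 km.

r₂ = 1.07×10^5 km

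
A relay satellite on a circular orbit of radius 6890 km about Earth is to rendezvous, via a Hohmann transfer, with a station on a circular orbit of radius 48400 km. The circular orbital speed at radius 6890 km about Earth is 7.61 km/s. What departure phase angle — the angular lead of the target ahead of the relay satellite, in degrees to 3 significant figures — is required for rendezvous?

φ = 102°

From the circular-orbit relation v² = μ/r at r = 6890 km: μ = v²r = (7.61)² × 6890 = 3.99014×10^5 km³/s².
The Hohmann ellipse has a_t = (r₁ + r₂)/2 = 27645 km.
Transfer time t = π√(a_t³/μ) = 22860 s.
The target's mean motion on its circular orbit is ω₂ = √(μ/r₂³) = 5.932×10^-5 rad/s.
Angle swept by the target during transfer: ω₂·t = 1.3561 rad = 77.70°.
Arrival is 180° from departure on the ellipse, so φ = 180° − 77.70° = 102°.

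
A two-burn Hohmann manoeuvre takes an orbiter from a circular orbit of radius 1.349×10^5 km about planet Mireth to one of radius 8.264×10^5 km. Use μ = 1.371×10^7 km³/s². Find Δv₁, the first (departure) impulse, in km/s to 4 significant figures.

Δv₁ = 3.138 km/s

Transfer-ellipse semi-major axis a_t = (r₁ + r₂)/2 = (1.349×10^5 + 8.264×10^5)/2 = 4.8065×10^5 km.
On the circular orbit at r = 1.349×10^5 km, v_c = √(μ/r) = 10.081 km/s.
Vis-viva on the transfer ellipse at r = 1.349×10^5 km gives v_t = √[μ(2/r − 1/a_t)] = 13.219 km/s.
Δv₁ = |v_t − v_c| = |13.219 − 10.081| = 3.138 km/s.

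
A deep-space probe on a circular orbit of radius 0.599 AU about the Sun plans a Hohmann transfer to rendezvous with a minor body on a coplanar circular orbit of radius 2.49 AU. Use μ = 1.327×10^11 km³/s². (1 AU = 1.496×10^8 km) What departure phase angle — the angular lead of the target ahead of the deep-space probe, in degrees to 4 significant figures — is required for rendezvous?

φ = 92.07°

In km: r₁ = 0.599 × 1.496×10^8 = 8.96104×10^7 km; r₂ = 2.49 × 1.496×10^8 = 3.72504×10^8 km.
The Hohmann ellipse has a_t = (r₁ + r₂)/2 = 2.310572×10^8 km.
The half-period of the transfer ellipse is t = π√(a_t³/μ) = 3.02896×10^7 s.
Target angular speed ω₂ = √(μ/r₂³) = 5.06686×10^-8 rad/s.
Angle swept by the target during transfer: ω₂·t = 1.5347 rad = 87.93°.
The deep-space probe traverses 180° on the transfer ellipse, so the target must lead by 180° − 87.93° = 92.07°.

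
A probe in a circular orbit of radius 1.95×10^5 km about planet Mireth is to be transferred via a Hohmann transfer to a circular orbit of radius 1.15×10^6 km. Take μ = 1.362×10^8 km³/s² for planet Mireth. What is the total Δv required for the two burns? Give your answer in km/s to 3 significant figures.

Semi-major axis of the transfer orbit: a_t = (1.950×10^5 + 1.150×10^6)/2 = 6.725×10^5 km.
Circular speed at r₁: v₁ = √(μ/r₁) = √(1.362×10^8/1.950×10^5) = 26.4284 km/s.
Transfer-orbit speed at r₁ (vis-viva): v_p = √[μ(2/r₁ − 1/a_t)] = 34.5600 km/s.
First burn Δv₁ = |v_p − v₁| = 8.1316 km/s.
Circular speed at r₂: v₂ = √(μ/r₂) = 10.8828 km/s.
Transfer-orbit speed at r₂: v_a = √[μ(2/r₂ − 1/a_t)] = 5.86018 km/s.
Second burn Δv₂ = |v₂ − v_a| = 5.0226 km/s.
Total Δv = Δv₁ + Δv₂ = 13.15 km/s.

Δv = 13.2 km/s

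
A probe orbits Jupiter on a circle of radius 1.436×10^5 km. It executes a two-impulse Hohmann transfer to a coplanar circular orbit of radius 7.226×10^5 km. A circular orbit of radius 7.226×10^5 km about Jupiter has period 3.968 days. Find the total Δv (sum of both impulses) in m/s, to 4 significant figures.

Δv = 14280 m/s

From Kepler's third law T² = 4π²r³/μ at r = 7.226×10^5 km, T = 3.968 days = 3.968 × 86400 s = 3.428352×10^5 s: μ = 4π²r³/T² = 1.26731×10^8 km³/s².
Semi-major axis of the transfer orbit: a_t = (1.436×10^5 + 7.226×10^5)/2 = 4.331×10^5 km.
At r₁ the circular-orbit speed is v₁ = √(μ/r₁) = 29.707 km/s.
Transfer-orbit speed at r₁ (vis-viva): v_p = √[μ(2/r₁ − 1/a_t)] = 38.372 km/s.
First burn Δv₁ = |v_p − v₁| = 8.665 km/s.
Circular speed at r₂: v₂ = √(μ/r₂) = 13.2432 km/s.
Transfer-orbit speed at r₂: v_a = √[μ(2/r₂ − 1/a_t)] = 7.62563 km/s.
Second burn Δv₂ = |v₂ − v_a| = 5.618 km/s.
Δv = Δv₁ + Δv₂ = 8.665 + 5.618 = 14.28 km/s.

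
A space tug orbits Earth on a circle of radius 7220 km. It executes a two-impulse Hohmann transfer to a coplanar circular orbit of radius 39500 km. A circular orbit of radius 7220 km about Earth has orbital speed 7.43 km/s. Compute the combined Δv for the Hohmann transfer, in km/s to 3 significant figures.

Δv = 3.64 km/s

From the circular-orbit relation v² = μ/r at r = 7220 km: μ = v²r = (7.43)² × 7220 = 3.98579×10^5 km³/s².
Semi-major axis of the transfer orbit: a_t = (7220 + 39500)/2 = 23360 km.
Circular speed at r₁: v₁ = √(μ/r₁) = √(3.98579×10^5/7220) = 7.4300 km/s.
Transfer-orbit speed at r₁ (vis-viva equation): v_p = √[μ(2/r₁ − 1/a_t)] = 9.6616 km/s.
First burn Δv₁ = |v_p − v₁| = 2.2316 km/s.
At r₂, v₂ = √(μ/r₂) = 3.1766 km/s.
Transfer-orbit speed at r₂: v_a = √[μ(2/r₂ − 1/a_t)] = 1.7660 km/s.
Second burn Δv₂ = |v₂ − v_a| = 1.4106 km/s.
Δv = Δv₁ + Δv₂ = 2.2316 + 1.4106 = 3.642 km/s.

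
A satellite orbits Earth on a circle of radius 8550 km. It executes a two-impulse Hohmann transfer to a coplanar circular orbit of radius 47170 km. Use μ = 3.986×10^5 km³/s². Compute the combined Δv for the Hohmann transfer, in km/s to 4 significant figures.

Δv = 3.353 km/s

Semi-major axis of the transfer orbit: a_t = (8550 + 47170)/2 = 27860 km.
At r₁ the circular-orbit speed is v₁ = √(μ/r₁) = 6.8279 km/s.
On the transfer ellipse at r₁, vis-viva gives v_p = √[μ(2/r₁ − 1/a_t)] = 8.8844 km/s.
First burn Δv₁ = |v_p − v₁| = 2.0565 km/s.
Circular speed at r₂: v₂ = √(μ/r₂) = 2.90694 km/s.
Transfer-orbit speed at r₂: v_a = √[μ(2/r₂ − 1/a_t)] = 1.61038 km/s.
Second burn Δv₂ = |v₂ − v_a| = 1.2966 km/s.
Total Δv = Δv₁ + Δv₂ = 3.353 km/s.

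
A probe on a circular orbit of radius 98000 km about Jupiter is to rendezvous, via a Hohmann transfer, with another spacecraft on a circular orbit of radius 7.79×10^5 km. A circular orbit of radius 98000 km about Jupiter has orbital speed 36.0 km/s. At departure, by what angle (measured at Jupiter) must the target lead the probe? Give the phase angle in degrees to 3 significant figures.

φ = 104°

From the circular-orbit relation v² = μ/r at r = 98000 km: μ = v²r = (36.0)² × 98000 = 1.27008×10^8 km³/s².
Semi-major axis of the transfer orbit: a_t = (98000 + 7.790×10^5)/2 = 4.385×10^5 km.
The half-period of the transfer ellipse is t = π√(a_t³/μ) = 80945 s.
The target's mean motion on its circular orbit is ω₂ = √(μ/r₂³) = 1.6391×10^-5 rad/s.
Angle swept by the target during transfer: ω₂·t = 1.3268 rad = 76.02°.
Arrival is 180° from departure on the ellipse, so φ = 180° − 76.02° = 104°.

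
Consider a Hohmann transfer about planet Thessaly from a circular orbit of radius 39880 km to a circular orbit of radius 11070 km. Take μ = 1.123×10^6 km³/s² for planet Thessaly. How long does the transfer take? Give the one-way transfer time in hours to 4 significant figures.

t = 3.348 hours

The Hohmann ellipse has a_t = (r₁ + r₂)/2 = 25475 km.
Transfer time t = π√(a_t³/μ) = π√((25475)³ / 1.123×10^6) = 12054 s.
Converting: 12054 s ÷ 3600 s/hour = 3.348 hours.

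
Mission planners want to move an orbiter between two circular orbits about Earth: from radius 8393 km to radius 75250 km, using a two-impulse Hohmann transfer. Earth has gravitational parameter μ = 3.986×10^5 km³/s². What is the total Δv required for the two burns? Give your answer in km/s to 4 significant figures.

Transfer-ellipse semi-major axis a_t = (r₁ + r₂)/2 = (8393 + 75250)/2 = 41821.5 km.
At r₁ the circular-orbit speed is v₁ = √(μ/r₁) = 6.891 km/s.
Transfer-orbit speed at r₁ (v² = μ(2/r − 1/a)): v_p = √[μ(2/r₁ − 1/a_t)] = 9.244 km/s.
First burn Δv₁ = |v_p − v₁| = 2.353 km/s.
At r₂, v₂ = √(μ/r₂) = 2.30152 km/s.
Transfer-orbit speed at r₂: v_a = √[μ(2/r₂ − 1/a_t)] = 1.03104 km/s.
Second burn Δv₂ = |v₂ − v_a| = 1.270 km/s.
Δv = Δv₁ + Δv₂ = 2.353 + 1.270 = 3.623 km/s.

Δv = 3.623 km/s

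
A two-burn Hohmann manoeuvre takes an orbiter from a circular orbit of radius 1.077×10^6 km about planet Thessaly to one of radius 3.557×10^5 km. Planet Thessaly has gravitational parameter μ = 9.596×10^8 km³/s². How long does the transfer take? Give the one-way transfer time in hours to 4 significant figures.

t = 17.08 hours

Transfer-ellipse semi-major axis a_t = (r₁ + r₂)/2 = (1.077×10^6 + 3.557×10^5)/2 = 7.1635×10^5 km.
By Kepler's third law the transfer-orbit period is T = 2π√(a_t³/μ), so t = T/2 = 61490 s.
Converting: 61490 s ÷ 3600 s/hour = 17.08 hours.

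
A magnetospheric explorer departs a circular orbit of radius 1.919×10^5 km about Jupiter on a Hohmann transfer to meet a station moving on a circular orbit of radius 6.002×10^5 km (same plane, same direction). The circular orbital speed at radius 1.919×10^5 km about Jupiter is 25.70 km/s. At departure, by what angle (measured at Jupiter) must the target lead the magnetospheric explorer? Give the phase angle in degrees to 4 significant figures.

From the circular-orbit relation v² = μ/r at r = 1.919×10^5 km: μ = v²r = (25.70)² × 1.919×10^5 = 1.26748×10^8 km³/s².
Semi-major axis of the transfer orbit: a_t = (1.919×10^5 + 6.002×10^5)/2 = 3.9605×10^5 km.
The half-period of the transfer ellipse is t = π√(a_t³/μ) = 69551.1 s.
Target angular speed ω₂ = √(μ/r₂³) = 2.42118×10^-5 rad/s.
Angle swept by the target during transfer: ω₂·t = 1.68396 rad = 96.48°.
The magnetospheric explorer traverses 180° on the transfer ellipse, so the target must lead by 180° − 96.48° = 83.52°.

φ = 83.52°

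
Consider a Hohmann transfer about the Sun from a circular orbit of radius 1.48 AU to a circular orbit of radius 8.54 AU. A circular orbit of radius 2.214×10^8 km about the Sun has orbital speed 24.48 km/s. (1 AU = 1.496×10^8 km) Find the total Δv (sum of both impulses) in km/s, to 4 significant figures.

Δv = 12.13 km/s

From the circular-orbit relation v² = μ/r at r = 2.214×10^8 km: μ = v²r = (24.48)² × 2.214×10^8 = 1.32678×10^11 km³/s².
In km: r₁ = 1.48 × 1.496×10^8 = 2.21408×10^8 km; r₂ = 8.54 × 1.496×10^8 = 1.277584×10^9 km.
The Hohmann ellipse has a_t = (r₁ + r₂)/2 = 7.49496×10^8 km.
At r₁ the circular-orbit speed is v₁ = √(μ/r₁) = 24.480 km/s.
On the transfer ellipse at r₁, vis-viva gives v_p = √[μ(2/r₁ − 1/a_t)] = 31.961 km/s.
First burn Δv₁ = |v_p − v₁| = 7.481 km/s.
Circular speed at r₂: v₂ = √(μ/r₂) = 10.191 km/s.
Transfer-orbit speed at r₂: v_a = √[μ(2/r₂ − 1/a_t)] = 5.5388 km/s.
Second burn Δv₂ = |v₂ − v_a| = 4.652 km/s.
Δv = Δv₁ + Δv₂ = 7.481 + 4.652 = 12.13 km/s.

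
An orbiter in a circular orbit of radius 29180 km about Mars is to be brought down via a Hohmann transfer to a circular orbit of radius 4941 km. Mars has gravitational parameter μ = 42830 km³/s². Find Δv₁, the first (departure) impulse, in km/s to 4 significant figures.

Transfer-ellipse semi-major axis a_t = (r₁ + r₂)/2 = (29180 + 4941)/2 = 17060.5 km.
Circular speed at r = 29180 km: v_c = √(μ/r) = 1.2115 km/s.
Transfer-orbit speed at the same r (vis-viva, a = a_t): v_t = √[μ(2/r − 1/a_t)] = 0.65199 km/s.
Δv₁ = |v_t − v_c| = |0.65199 − 1.2115| = 0.5595 km/s.

Δv₁ = 0.5595 km/s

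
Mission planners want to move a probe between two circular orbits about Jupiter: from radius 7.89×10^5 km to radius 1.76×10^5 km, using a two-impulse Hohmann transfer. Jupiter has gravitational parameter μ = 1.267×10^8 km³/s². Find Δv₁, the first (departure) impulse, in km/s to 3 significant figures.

Δv₁ = 5.02 km/s

The Hohmann ellipse has a_t = (r₁ + r₂)/2 = 4.825×10^5 km.
On the circular orbit at r = 7.890×10^5 km, v_c = √(μ/r) = 12.6721 km/s.
Transfer-orbit speed at the same r (vis-viva, a = a_t): v_t = √[μ(2/r − 1/a_t)] = 7.65345 km/s.
Δv₁ = |v_t − v_c| = |7.65345 − 12.6721| = 5.019 km/s.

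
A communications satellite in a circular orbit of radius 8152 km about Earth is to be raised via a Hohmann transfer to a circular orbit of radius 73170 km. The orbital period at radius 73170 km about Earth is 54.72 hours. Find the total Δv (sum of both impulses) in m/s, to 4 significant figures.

Δv = 3676 m/s

From Kepler's third law T² = 4π²r³/μ at r = 73170 km, T = 54.72 hours = 54.72 × 3600 s = 1.96992×10^5 s: μ = 4π²r³/T² = 3.98531×10^5 km³/s².
Transfer-ellipse semi-major axis a_t = (r₁ + r₂)/2 = (8152 + 73170)/2 = 40661 km.
At r₁ the circular-orbit speed is v₁ = √(μ/r₁) = 6.992 km/s.
Transfer-orbit speed at r₁ (vis-viva equation): v_p = √[μ(2/r₁ − 1/a_t)] = 9.379 km/s.
First burn Δv₁ = |v_p − v₁| = 2.387 km/s.
At r₂, v₂ = √(μ/r₂) = 2.334 km/s.
Transfer-orbit speed at r₂: v_a = √[μ(2/r₂ − 1/a_t)] = 1.045 km/s.
Second burn Δv₂ = |v₂ − v_a| = 1.289 km/s.
Δv = Δv₁ + Δv₂ = 2.387 + 1.289 = 3.676 km/s.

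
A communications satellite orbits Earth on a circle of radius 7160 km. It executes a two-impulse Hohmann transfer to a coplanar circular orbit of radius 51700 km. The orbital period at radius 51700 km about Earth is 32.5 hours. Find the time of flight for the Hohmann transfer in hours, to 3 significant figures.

From Kepler's third law T² = 4π²r³/μ at r = 51700 km, T = 32.5 hours = 32.5 × 3600 s = 1.170×10^5 s: μ = 4π²r³/T² = 3.98529×10^5 km³/s².
Semi-major axis of the transfer orbit: a_t = (7160 + 51700)/2 = 29430 km.
By Kepler's third law the transfer-orbit period is T = 2π√(a_t³/μ), so t = T/2 = 25120 s.
Converting: 25120 s ÷ 3600 s/hour = 6.98 hours.

t = 6.98 hours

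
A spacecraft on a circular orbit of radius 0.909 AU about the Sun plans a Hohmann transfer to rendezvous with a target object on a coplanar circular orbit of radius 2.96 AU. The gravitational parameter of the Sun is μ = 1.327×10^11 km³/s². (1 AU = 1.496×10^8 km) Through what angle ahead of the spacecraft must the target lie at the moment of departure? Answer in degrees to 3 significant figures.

φ = 84.9°

In km: r₁ = 0.909 × 1.496×10^8 = 1.359864×10^8 km; r₂ = 2.96 × 1.496×10^8 = 4.42816×10^8 km.
Semi-major axis of the transfer orbit: a_t = (1.359864×10^8 + 4.42816×10^8)/2 = 2.894012×10^8 km.
Transfer time t = π√(a_t³/μ) = 4.246×10^7 s.
The target's mean motion on its circular orbit is ω₂ = √(μ/r₂³) = 3.909×10^-8 rad/s.
Angle swept by the target during transfer: ω₂·t = 1.6598 rad = 95.10°.
The spacecraft traverses 180° on the transfer ellipse, so the target must lead by 180° − 95.10° = 84.9°.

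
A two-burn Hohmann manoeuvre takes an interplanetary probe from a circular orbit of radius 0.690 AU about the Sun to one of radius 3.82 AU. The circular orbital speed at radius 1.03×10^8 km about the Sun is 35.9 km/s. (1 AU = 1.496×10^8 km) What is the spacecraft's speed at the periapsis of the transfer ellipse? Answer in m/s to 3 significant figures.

From the circular-orbit relation v² = μ/r at r = 1.03×10^8 km: μ = v²r = (35.9)² × 1.03×10^8 = 1.32747×10^11 km³/s².
In km: r₁ = 0.690 × 1.496×10^8 = 1.03224×10^8 km; r₂ = 3.82 × 1.496×10^8 = 5.71472×10^8 km.
Semi-major axis of the transfer orbit: a_t = (1.03224×10^8 + 5.71472×10^8)/2 = 3.37348×10^8 km.
The periapsis of the transfer ellipse is at r = 1.03224×10^8 km.
Vis-viva: v = √[μ(2/r − 1/a_t)] = √[1.32747×10^11 × (2/1.03224×10^8 − 1/3.37348×10^8)] = 46.67 km/s.

v = 46700 m/s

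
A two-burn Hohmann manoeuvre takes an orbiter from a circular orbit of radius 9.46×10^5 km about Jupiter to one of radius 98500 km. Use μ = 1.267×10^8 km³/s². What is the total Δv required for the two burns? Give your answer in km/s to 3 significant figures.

Δv = 19.0 km/s

The Hohmann ellipse has a_t = (r₁ + r₂)/2 = 5.2225×10^5 km.
At r₁ the circular-orbit speed is v₁ = √(μ/r₁) = 11.573 km/s.
Transfer-orbit speed at r₁ (vis-viva): v_a = √[μ(2/r₁ − 1/a_t)] = 5.0260 km/s.
First burn Δv₁ = |v_a − v₁| = 6.547 km/s.
Circular speed at r₂: v₂ = √(μ/r₂) = 35.86495 km/s.
Transfer-orbit speed at r₂: v_p = √[μ(2/r₂ − 1/a_t)] = 48.26992 km/s.
Second burn Δv₂ = |v₂ − v_p| = 12.40 km/s.
Δv = Δv₁ + Δv₂ = 6.547 + 12.40 = 18.95 km/s.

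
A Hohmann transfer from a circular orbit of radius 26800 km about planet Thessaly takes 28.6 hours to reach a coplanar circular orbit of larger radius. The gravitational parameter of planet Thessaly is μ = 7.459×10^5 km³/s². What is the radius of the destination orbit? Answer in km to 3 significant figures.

Transfer time t = 28.6 hours = 1.0296×10^5 s, and t = π√(a_t³/μ).
So a_t = (μ t²/π²)^(1/3) = (7.459×10^5 × (1.0296×10^5)² / π²)^(1/3) = 92877 km.
Since a_t = (r₁ + r₂)/2, r₂ = 2a_t − r₁ = 2×92877 − 26800 = 1.58954×10^5 km.

r₂ = 1.59×10^5 km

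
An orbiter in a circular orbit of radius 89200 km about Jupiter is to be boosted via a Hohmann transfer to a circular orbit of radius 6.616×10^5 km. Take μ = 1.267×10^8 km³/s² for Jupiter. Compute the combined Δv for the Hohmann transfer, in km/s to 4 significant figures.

Δv = 19.44 km/s

Transfer-ellipse semi-major axis a_t = (r₁ + r₂)/2 = (89200 + 6.616×10^5)/2 = 3.754×10^5 km.
At r₁ the circular-orbit speed is v₁ = √(μ/r₁) = 37.688 km/s.
Transfer-orbit speed at r₁ (vis-viva equation): v_p = √[μ(2/r₁ − 1/a_t)] = 50.033 km/s.
First burn Δv₁ = |v_p − v₁| = 12.345 km/s.
At r₂, v₂ = √(μ/r₂) = 13.83855 km/s.
Transfer-orbit speed at r₂: v_a = √[μ(2/r₂ − 1/a_t)] = 6.745682 km/s.
Second burn Δv₂ = |v₂ − v_a| = 7.0929 km/s.
Δv = Δv₁ + Δv₂ = 12.345 + 7.0929 = 19.44 km/s.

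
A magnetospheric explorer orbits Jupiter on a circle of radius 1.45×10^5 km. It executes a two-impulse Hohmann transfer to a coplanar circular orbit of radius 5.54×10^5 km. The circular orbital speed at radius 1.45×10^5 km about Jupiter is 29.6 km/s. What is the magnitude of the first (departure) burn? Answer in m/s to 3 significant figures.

Δv₁ = 7670 m/s

From the circular-orbit relation v² = μ/r at r = 1.45×10^5 km: μ = v²r = (29.6)² × 1.45×10^5 = 1.27043×10^8 km³/s².
Transfer-ellipse semi-major axis a_t = (r₁ + r₂)/2 = (1.450×10^5 + 5.540×10^5)/2 = 3.495×10^5 km.
Circular speed at r = 1.450×10^5 km: v_c = √(μ/r) = 29.600 km/s.
Transfer-orbit speed at the same r (vis-viva, a = a_t): v_t = √[μ(2/r − 1/a_t)] = 37.267 km/s.
Δv₁ = |v_t − v_c| = |37.267 − 29.600| = 7.667 km/s.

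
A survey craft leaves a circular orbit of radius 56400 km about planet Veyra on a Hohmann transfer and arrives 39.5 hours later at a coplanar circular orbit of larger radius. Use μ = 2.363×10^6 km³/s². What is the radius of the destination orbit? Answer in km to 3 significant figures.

Transfer time t = 39.5 hours = 1.422×10^5 s, and t = π√(a_t³/μ).
So a_t = (μ t²/π²)^(1/3) = (2.363×10^6 × (1.422×10^5)² / π²)^(1/3) = 1.6917×10^5 km.
Since a_t = (r₁ + r₂)/2, r₂ = 2a_t − r₁ = 2×1.6917×10^5 − 56400 = 2.8194×10^5 km.

r₂ = 2.82×10^5 km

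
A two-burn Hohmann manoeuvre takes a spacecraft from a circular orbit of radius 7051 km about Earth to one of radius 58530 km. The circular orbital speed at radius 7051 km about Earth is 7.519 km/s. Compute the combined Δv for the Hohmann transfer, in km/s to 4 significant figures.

Δv = 3.926 km/s

From the circular-orbit relation v² = μ/r at r = 7051 km: μ = v²r = (7.519)² × 7051 = 3.98631×10^5 km³/s².
The Hohmann ellipse has a_t = (r₁ + r₂)/2 = 32790.5 km.
Circular speed at r₁: v₁ = √(μ/r₁) = √(3.98631×10^5/7051) = 7.51900 km/s.
Transfer-orbit speed at r₁ (v² = μ(2/r − 1/a)): v_p = √[μ(2/r₁ − 1/a_t)] = 10.0456 km/s.
First burn Δv₁ = |v_p − v₁| = 2.5266 km/s.
Circular speed at r₂: v₂ = √(μ/r₂) = 2.60973 km/s.
Transfer-orbit speed at r₂: v_a = √[μ(2/r₂ − 1/a_t)] = 1.21017 km/s.
Second burn Δv₂ = |v₂ − v_a| = 1.3996 km/s.
Δv = Δv₁ + Δv₂ = 2.5266 + 1.3996 = 3.926 km/s.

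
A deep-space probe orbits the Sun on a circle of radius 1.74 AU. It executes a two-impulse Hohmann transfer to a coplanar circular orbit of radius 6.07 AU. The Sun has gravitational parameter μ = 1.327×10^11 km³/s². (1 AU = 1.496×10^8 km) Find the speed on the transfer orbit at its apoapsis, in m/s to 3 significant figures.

v = 8070 m/s

In km: r₁ = 1.74 × 1.496×10^8 = 2.60304×10^8 km; r₂ = 6.07 × 1.496×10^8 = 9.08072×10^8 km.
Transfer-ellipse semi-major axis a_t = (r₁ + r₂)/2 = (2.60304×10^8 + 9.08072×10^8)/2 = 5.84188×10^8 km.
At apoapsis, r = 9.08072×10^8 km.
From the vis-viva equation, v = √[μ(2/r − 1/a_t)] = 8.069 km/s.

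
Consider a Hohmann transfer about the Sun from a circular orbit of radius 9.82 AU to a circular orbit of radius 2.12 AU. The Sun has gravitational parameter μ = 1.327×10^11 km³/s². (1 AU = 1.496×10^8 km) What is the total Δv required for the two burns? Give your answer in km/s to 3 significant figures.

In km: r₁ = 9.82 × 1.496×10^8 = 1.469072×10^9 km; r₂ = 2.12 × 1.496×10^8 = 3.17152×10^8 km.
The Hohmann ellipse has a_t = (r₁ + r₂)/2 = 8.93112×10^8 km.
Circular speed at r₁: v₁ = √(μ/r₁) = √(1.327×10^11/1.469072×10^9) = 9.5042 km/s.
On the transfer ellipse at r₁, vis-viva gives v_a = √[μ(2/r₁ − 1/a_t)] = 5.6636 km/s.
First burn Δv₁ = |v_a − v₁| = 3.841 km/s.
At r₂, v₂ = √(μ/r₂) = 20.455 km/s.
Transfer-orbit speed at r₂: v_p = √[μ(2/r₂ − 1/a_t)] = 26.234 km/s.
Second burn Δv₂ = |v₂ − v_p| = 5.779 km/s.
Δv = Δv₁ + Δv₂ = 3.841 + 5.779 = 9.620 km/s.

Δv = 9.62 km/s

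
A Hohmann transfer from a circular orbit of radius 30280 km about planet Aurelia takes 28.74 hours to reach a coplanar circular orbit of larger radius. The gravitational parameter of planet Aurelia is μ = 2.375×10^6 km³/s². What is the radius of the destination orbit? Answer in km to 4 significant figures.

r₂ = 2.439×10^5 km

Transfer time t = 28.74 hours = 1.03464×10^5 s, and t = π√(a_t³/μ).
So a_t = (μ t²/π²)^(1/3) = (2.375×10^6 × (1.03464×10^5)² / π²)^(1/3) = 1.3708×10^5 km.
Since a_t = (r₁ + r₂)/2, r₂ = 2a_t − r₁ = 2×1.3708×10^5 − 30280 = 2.4388×10^5 km.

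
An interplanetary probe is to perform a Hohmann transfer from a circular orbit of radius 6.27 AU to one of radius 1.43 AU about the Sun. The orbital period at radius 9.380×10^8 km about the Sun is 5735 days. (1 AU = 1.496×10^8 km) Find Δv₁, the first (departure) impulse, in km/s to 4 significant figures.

From Kepler's third law T² = 4π²r³/μ at r = 9.380×10^8 km, T = 5735 days = 5735 × 86400 s = 4.95504×10^8 s: μ = 4π²r³/T² = 1.32701×10^11 km³/s².
In km: r₁ = 6.27 × 1.496×10^8 = 9.37992×10^8 km; r₂ = 1.43 × 1.496×10^8 = 2.13928×10^8 km.
Transfer-ellipse semi-major axis a_t = (r₁ + r₂)/2 = (9.37992×10^8 + 2.13928×10^8)/2 = 5.7596×10^8 km.
Circular speed at r = 9.37992×10^8 km: v_c = √(μ/r) = 11.894 km/s.
Transfer-orbit speed at the same r (vis-viva, a = a_t): v_t = √[μ(2/r − 1/a_t)] = 7.2489 km/s.
Δv₁ = |v_t − v_c| = |7.2489 − 11.894| = 4.645 km/s.

Δv₁ = 4.645 km/s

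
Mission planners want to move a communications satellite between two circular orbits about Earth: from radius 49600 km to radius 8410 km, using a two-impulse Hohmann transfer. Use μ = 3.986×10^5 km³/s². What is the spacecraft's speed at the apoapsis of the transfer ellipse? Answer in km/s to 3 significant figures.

v = 1.53 km/s

The Hohmann ellipse has a_t = (r₁ + r₂)/2 = 29005 km.
At apoapsis, r = 49600 km.
From the vis-viva equation, v = √[μ(2/r − 1/a_t)] = 1.526 km/s.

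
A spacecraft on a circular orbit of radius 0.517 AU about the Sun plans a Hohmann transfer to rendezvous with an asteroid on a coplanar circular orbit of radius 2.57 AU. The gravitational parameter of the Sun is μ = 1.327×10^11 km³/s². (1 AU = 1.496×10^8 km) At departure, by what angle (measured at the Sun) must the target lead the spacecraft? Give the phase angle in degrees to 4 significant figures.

In km: r₁ = 0.517 × 1.496×10^8 = 7.73432×10^7 km; r₂ = 2.57 × 1.496×10^8 = 3.84472×10^8 km.
The Hohmann ellipse has a_t = (r₁ + r₂)/2 = 2.309076×10^8 km.
Transfer time t = π√(a_t³/μ) = 3.026×10^7 s.
The target's mean motion on its circular orbit is ω₂ = √(μ/r₂³) = 4.832×10^-8 rad/s.
Angle swept by the target during transfer: ω₂·t = 1.4622 rad = 83.78°.
Arrival is 180° from departure on the ellipse, so φ = 180° − 83.78° = 96.22°.

φ = 96.22°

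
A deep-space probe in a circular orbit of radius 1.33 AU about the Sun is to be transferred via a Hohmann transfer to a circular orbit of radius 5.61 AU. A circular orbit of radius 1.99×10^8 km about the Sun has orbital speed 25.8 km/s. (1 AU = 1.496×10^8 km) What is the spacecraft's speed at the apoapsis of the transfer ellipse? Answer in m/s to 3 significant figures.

From the circular-orbit relation v² = μ/r at r = 1.99×10^8 km: μ = v²r = (25.8)² × 1.99×10^8 = 1.32462×10^11 km³/s².
In km: r₁ = 1.33 × 1.496×10^8 = 1.98968×10^8 km; r₂ = 5.61 × 1.496×10^8 = 8.39256×10^8 km.
Semi-major axis of the transfer orbit: a_t = (1.98968×10^8 + 8.39256×10^8)/2 = 5.19112×10^8 km.
The apoapsis of the transfer ellipse is at r = 8.39256×10^8 km.
Vis-viva: v = √[μ(2/r − 1/a_t)] = √[1.32462×10^11 × (2/8.39256×10^8 − 1/5.19112×10^8)] = 7.778 km/s.

v = 7780 m/s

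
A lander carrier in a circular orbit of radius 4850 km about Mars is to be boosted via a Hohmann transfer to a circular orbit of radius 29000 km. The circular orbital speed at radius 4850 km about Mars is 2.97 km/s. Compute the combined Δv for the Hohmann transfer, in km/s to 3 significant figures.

Δv = 1.48 km/s

From the circular-orbit relation v² = μ/r at r = 4850 km: μ = v²r = (2.97)² × 4850 = 42781.4 km³/s².
The Hohmann ellipse has a_t = (r₁ + r₂)/2 = 16925 km.
At r₁ the circular-orbit speed is v₁ = √(μ/r₁) = 2.9700 km/s.
On the transfer ellipse at r₁, vis-viva equation gives v_p = √[μ(2/r₁ − 1/a_t)] = 3.8877 km/s.
First burn Δv₁ = |v_p − v₁| = 0.9177 km/s.
Circular speed at r₂: v₂ = √(μ/r₂) = 1.2146 km/s.
Transfer-orbit speed at r₂: v_a = √[μ(2/r₂ − 1/a_t)] = 0.65018 km/s.
Second burn Δv₂ = |v₂ − v_a| = 0.5644 km/s.
Total Δv = Δv₁ + Δv₂ = 1.482 km/s.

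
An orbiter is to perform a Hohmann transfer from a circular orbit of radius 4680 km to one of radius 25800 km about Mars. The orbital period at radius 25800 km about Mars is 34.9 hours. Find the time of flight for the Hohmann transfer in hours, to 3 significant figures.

From Kepler's third law T² = 4π²r³/μ at r = 25800 km, T = 34.9 hours = 34.9 × 3600 s = 1.2564×10^5 s: μ = 4π²r³/T² = 42950.0 km³/s².
Transfer-ellipse semi-major axis a_t = (r₁ + r₂)/2 = (4680 + 25800)/2 = 15240 km.
Half the transfer-orbit period gives t = π√(a_t³/μ) = 28520 s.
Converting: 28520 s ÷ 3600 s/hour = 7.92 hours.

t = 7.92 hours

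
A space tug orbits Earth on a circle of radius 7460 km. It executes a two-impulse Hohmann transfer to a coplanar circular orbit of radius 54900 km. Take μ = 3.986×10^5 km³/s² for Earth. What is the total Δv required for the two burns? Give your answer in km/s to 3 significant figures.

Δv = 3.77 km/s

The Hohmann ellipse has a_t = (r₁ + r₂)/2 = 31180 km.
At r₁ the circular-orbit speed is v₁ = √(μ/r₁) = 7.3097 km/s.
Transfer-orbit speed at r₁ (vis-viva): v_p = √[μ(2/r₁ − 1/a_t)] = 9.6995 km/s.
First burn Δv₁ = |v_p − v₁| = 2.3898 km/s.
At r₂, v₂ = √(μ/r₂) = 2.6945 km/s.
Transfer-orbit speed at r₂: v_a = √[μ(2/r₂ − 1/a_t)] = 1.3180 km/s.
Second burn Δv₂ = |v₂ − v_a| = 1.3765 km/s.
Total Δv = Δv₁ + Δv₂ = 3.766 km/s.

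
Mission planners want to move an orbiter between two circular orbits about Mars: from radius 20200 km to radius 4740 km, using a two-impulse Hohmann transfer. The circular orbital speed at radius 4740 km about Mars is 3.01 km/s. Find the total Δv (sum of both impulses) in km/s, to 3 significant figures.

From the circular-orbit relation v² = μ/r at r = 4740 km: μ = v²r = (3.01)² × 4740 = 42944.9 km³/s².
Semi-major axis of the transfer orbit: a_t = (20200 + 4740)/2 = 12470 km.
Circular speed at r₁: v₁ = √(μ/r₁) = √(42944.9/20200) = 1.45808 km/s.
Transfer-orbit speed at r₁ (vis-viva equation): v_a = √[μ(2/r₁ − 1/a_t)] = 0.898951 km/s.
First burn Δv₁ = |v_a − v₁| = 0.5591 km/s.
Circular speed at r₂: v₂ = √(μ/r₂) = 3.010 km/s.
Transfer-orbit speed at r₂: v_p = √[μ(2/r₂ − 1/a_t)] = 3.831 km/s.
Second burn Δv₂ = |v₂ − v_p| = 0.8210 km/s.
Total Δv = Δv₁ + Δv₂ = 1.380 km/s.

Δv = 1.38 km/s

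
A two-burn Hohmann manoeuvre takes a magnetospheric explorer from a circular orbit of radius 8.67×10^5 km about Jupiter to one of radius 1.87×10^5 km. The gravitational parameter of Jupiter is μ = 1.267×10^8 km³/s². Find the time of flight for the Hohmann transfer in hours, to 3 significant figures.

The Hohmann ellipse has a_t = (r₁ + r₂)/2 = 5.270×10^5 km.
Transfer time t = π√(a_t³/μ) = π√((5.270×10^5)³ / 1.267×10^8) = 1.068×10^5 s.
Converting: 1.068×10^5 s ÷ 3600 s/hour = 29.7 hours.

t = 29.7 hours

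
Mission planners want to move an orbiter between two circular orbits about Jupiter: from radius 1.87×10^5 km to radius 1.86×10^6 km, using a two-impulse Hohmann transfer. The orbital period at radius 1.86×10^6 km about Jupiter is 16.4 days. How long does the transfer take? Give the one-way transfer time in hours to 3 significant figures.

From Kepler's third law T² = 4π²r³/μ at r = 1.86×10^6 km, T = 16.4 days = 16.4 × 86400 s = 1.41696×10^6 s: μ = 4π²r³/T² = 1.26527×10^8 km³/s².
Transfer-ellipse semi-major axis a_t = (r₁ + r₂)/2 = (1.870×10^5 + 1.860×10^6)/2 = 1.0235×10^6 km.
By Kepler's third law the transfer-orbit period is T = 2π√(a_t³/μ), so t = T/2 = 2.892×10^5 s.
Converting: 2.892×10^5 s ÷ 3600 s/hour = 80.3 hours.

t = 80.3 hours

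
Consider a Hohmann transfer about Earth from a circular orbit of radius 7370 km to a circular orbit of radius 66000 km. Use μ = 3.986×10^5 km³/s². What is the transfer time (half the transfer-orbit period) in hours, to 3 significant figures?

t = 9.71 hours

Transfer-ellipse semi-major axis a_t = (r₁ + r₂)/2 = (7370 + 66000)/2 = 36685 km.
Half the transfer-orbit period gives t = π√(a_t³/μ) = 34960 s.
Converting: 34960 s ÷ 3600 s/hour = 9.71 hours.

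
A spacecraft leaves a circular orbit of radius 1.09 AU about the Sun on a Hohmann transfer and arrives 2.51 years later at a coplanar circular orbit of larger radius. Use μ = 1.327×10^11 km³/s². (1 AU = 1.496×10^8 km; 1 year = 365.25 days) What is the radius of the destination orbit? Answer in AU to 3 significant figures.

In km: r₁ = 1.09 × 1.496×10^8 = 1.63064×10^8 km.
Transfer time t = 2.51 years × 365.25 × 86400 s = 7.9209576×10^7 s, and t = π√(a_t³/μ).
So a_t = (μ t²/π²)^(1/3) = (1.327×10^11 × (7.9209576×10^7)² / π²)^(1/3) = 4.3857×10^8 km.
Since a_t = (r₁ + r₂)/2, r₂ = 2a_t − r₁ = 2×4.3857×10^8 − 1.63064×10^8 = 7.14076×10^8 km.
In AU: r₂ = 7.14076×10^8 / 1.496×10^8 = 4.77 AU.

r₂ = 4.77 AU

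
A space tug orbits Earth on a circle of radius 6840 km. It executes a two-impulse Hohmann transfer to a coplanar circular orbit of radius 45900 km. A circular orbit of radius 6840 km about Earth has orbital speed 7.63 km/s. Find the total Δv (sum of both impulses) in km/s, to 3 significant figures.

Δv = 3.88 km/s

From the circular-orbit relation v² = μ/r at r = 6840 km: μ = v²r = (7.63)² × 6840 = 3.98204×10^5 km³/s².
The Hohmann ellipse has a_t = (r₁ + r₂)/2 = 26370 km.
At r₁ the circular-orbit speed is v₁ = √(μ/r₁) = 7.63000 km/s.
Transfer-orbit speed at r₁ (vis-viva): v_p = √[μ(2/r₁ − 1/a_t)] = 10.0664 km/s.
First burn Δv₁ = |v_p − v₁| = 2.4364 km/s.
Circular speed at r₂: v₂ = √(μ/r₂) = 2.9454 km/s.
Transfer-orbit speed at r₂: v_a = √[μ(2/r₂ − 1/a_t)] = 1.5001 km/s.
Second burn Δv₂ = |v₂ − v_a| = 1.4453 km/s.
Δv = Δv₁ + Δv₂ = 2.4364 + 1.4453 = 3.882 km/s.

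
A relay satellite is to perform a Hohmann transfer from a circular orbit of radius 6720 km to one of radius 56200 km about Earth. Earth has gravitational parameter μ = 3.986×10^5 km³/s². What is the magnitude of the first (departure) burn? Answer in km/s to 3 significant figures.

Δv₁ = 2.59 km/s

Transfer-ellipse semi-major axis a_t = (r₁ + r₂)/2 = (6720 + 56200)/2 = 31460 km.
Circular speed at r = 6720 km: v_c = √(μ/r) = 7.7017 km/s.
Transfer-orbit speed at the same r (vis-viva, a = a_t): v_t = √[μ(2/r − 1/a_t)] = 10.294 km/s.
Δv₁ = |v_t − v_c| = |10.294 − 7.7017| = 2.592 km/s.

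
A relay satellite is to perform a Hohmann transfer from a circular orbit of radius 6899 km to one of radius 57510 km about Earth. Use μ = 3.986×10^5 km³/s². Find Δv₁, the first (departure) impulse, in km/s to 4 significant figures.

Δv₁ = 2.556 km/s

Semi-major axis of the transfer orbit: a_t = (6899 + 57510)/2 = 32204.5 km.
Circular speed at r = 6899 km: v_c = √(μ/r) = 7.601085 km/s.
Vis-viva on the transfer ellipse at r = 6899 km gives v_t = √[μ(2/r − 1/a_t)] = 10.15755 km/s.
Δv₁ = |v_t − v_c| = |10.15755 − 7.601085| = 2.556 km/s.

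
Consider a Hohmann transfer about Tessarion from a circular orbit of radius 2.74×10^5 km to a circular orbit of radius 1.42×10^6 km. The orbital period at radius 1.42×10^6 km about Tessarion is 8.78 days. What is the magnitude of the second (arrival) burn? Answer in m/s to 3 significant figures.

From Kepler's third law T² = 4π²r³/μ at r = 1.42×10^6 km, T = 8.78 days = 8.78 × 86400 s = 7.58592×10^5 s: μ = 4π²r³/T² = 1.96430×10^8 km³/s².
Semi-major axis of the transfer orbit: a_t = (2.740×10^5 + 1.420×10^6)/2 = 8.470×10^5 km.
Circular speed at r = 1.420×10^6 km: v_c = √(μ/r) = 11.7614 km/s.
Vis-viva on the transfer ellipse at r = 1.420×10^6 km gives v_t = √[μ(2/r − 1/a_t)] = 6.68950 km/s.
Δv₂ = |v_t − v_c| = |6.68950 − 11.7614| = 5.072 km/s.

Δv₂ = 5070 m/s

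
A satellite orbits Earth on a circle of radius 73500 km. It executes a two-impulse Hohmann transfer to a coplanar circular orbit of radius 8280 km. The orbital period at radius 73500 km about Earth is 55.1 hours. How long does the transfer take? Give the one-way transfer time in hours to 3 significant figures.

From Kepler's third law T² = 4π²r³/μ at r = 73500 km, T = 55.1 hours = 55.1 × 3600 s = 1.9836×10^5 s: μ = 4π²r³/T² = 3.98395×10^5 km³/s².
The Hohmann ellipse has a_t = (r₁ + r₂)/2 = 40890 km.
Transfer time t = π√(a_t³/μ) = π√((40890)³ / 3.98395×10^5) = 41150 s.
Converting: 41150 s ÷ 3600 s/hour = 11.4 hours.

t = 11.4 hours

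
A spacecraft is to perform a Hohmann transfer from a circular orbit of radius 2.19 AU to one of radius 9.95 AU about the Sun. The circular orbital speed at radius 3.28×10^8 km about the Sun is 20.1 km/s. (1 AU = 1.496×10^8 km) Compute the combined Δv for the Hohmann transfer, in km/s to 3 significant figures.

From the circular-orbit relation v² = μ/r at r = 3.28×10^8 km: μ = v²r = (20.1)² × 3.28×10^8 = 1.32515×10^11 km³/s².
In km: r₁ = 2.19 × 1.496×10^8 = 3.27624×10^8 km; r₂ = 9.95 × 1.496×10^8 = 1.48852×10^9 km.
The Hohmann ellipse has a_t = (r₁ + r₂)/2 = 9.08072×10^8 km.
At r₁ the circular-orbit speed is v₁ = √(μ/r₁) = 20.111531 km/s.
Transfer-orbit speed at r₁ (vis-viva): v_p = √[μ(2/r₁ − 1/a_t)] = 25.749116 km/s.
First burn Δv₁ = |v_p − v₁| = 5.637585 km/s.
At r₂, v₂ = √(μ/r₂) = 9.435298 km/s.
Transfer-orbit speed at r₂: v_a = √[μ(2/r₂ − 1/a_t)] = 5.667393 km/s.
Second burn Δv₂ = |v₂ − v_a| = 3.767905 km/s.
Total Δv = Δv₁ + Δv₂ = 9.405 km/s.

Δv = 9.41 km/s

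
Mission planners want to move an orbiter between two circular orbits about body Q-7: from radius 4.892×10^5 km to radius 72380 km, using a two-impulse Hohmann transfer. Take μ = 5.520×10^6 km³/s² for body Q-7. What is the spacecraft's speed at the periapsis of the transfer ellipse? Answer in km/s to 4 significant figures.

v = 11.53 km/s

The Hohmann ellipse has a_t = (r₁ + r₂)/2 = 2.8079×10^5 km.
The periapsis of the transfer ellipse is at r = 72380 km.
Applying v² = μ(2/r − 1/a_t): v = 11.53 km/s.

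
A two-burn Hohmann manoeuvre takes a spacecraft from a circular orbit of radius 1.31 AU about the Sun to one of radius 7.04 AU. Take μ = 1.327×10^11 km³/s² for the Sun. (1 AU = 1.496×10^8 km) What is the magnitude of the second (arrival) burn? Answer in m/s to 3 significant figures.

In km: r₁ = 1.31 × 1.496×10^8 = 1.95976×10^8 km; r₂ = 7.04 × 1.496×10^8 = 1.053184×10^9 km.
Semi-major axis of the transfer orbit: a_t = (1.95976×10^8 + 1.053184×10^9)/2 = 6.2458×10^8 km.
Circular speed at r = 1.053184×10^9 km: v_c = √(μ/r) = 11.225 km/s.
Vis-viva on the transfer ellipse at r = 1.053184×10^9 km gives v_t = √[μ(2/r − 1/a_t)] = 6.2877 km/s.
Δv₂ = |v_t − v_c| = |6.2877 − 11.225| = 4.937 km/s.

Δv₂ = 4940 m/s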